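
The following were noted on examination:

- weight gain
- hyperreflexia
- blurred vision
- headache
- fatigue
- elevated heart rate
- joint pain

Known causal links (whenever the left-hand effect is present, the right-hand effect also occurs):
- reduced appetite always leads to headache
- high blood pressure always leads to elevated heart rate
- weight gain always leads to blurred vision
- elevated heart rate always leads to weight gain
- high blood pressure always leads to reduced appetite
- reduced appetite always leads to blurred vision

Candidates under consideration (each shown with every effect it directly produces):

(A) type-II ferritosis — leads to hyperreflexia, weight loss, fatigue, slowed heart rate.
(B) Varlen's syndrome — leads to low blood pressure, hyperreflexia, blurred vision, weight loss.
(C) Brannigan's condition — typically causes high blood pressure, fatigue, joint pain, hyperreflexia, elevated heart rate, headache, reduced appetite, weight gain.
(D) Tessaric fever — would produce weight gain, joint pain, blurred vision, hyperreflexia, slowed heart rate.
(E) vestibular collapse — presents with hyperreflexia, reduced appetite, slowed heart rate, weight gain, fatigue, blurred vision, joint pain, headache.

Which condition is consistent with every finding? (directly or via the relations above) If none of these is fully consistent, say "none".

C

Testing each hypothesis:
(A) type-II ferritosis — fails on weight gain, blurred vision, headache, elevated heart rate, joint pain (predicts weight loss, not weight gain; predicts slowed heart rate, not elevated heart rate)
(B) Varlen's syndrome — weight gain ✗; hyperreflexia ✓; blurred vision ✓; headache ✗; fatigue ✗; elevated heart rate ✗; joint pain ✗
(C) Brannigan's condition — accounts for every observation (blurred vision by weight gain → blurred vision)
(D) Tessaric fever — weight gain ✓; hyperreflexia ✓; blurred vision ✓; headache ✗; fatigue ✗; elevated heart rate ✗; joint pain ✓
(E) vestibular collapse — fails on elevated heart rate (predicts slowed heart rate, not elevated heart rate)
(C) is the only candidate with no mismatches.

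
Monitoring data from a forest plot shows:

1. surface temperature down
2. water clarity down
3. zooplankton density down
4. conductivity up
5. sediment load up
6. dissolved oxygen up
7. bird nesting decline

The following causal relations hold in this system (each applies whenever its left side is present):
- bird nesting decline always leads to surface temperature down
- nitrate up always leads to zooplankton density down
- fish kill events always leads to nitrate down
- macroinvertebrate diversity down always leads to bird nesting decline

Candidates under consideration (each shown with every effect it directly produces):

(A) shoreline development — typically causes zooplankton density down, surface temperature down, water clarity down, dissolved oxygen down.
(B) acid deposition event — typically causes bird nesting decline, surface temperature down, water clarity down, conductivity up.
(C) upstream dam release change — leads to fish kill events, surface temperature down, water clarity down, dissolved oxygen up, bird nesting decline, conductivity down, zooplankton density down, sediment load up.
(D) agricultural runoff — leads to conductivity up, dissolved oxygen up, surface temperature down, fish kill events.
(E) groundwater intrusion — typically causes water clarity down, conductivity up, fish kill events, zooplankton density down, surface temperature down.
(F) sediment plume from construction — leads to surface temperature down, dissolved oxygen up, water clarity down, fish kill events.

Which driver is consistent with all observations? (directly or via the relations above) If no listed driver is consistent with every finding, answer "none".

Per-candidate check:
(A) shoreline development — surface temperature down ✓; water clarity down ✓; zooplankton density down ✓; conductivity up ✗; sediment load up ✗; dissolved oxygen up ✗; bird nesting decline ✗
(B) acid deposition event — surface temperature down ✓; water clarity down ✓; zooplankton density down ✗; conductivity up ✓; sediment load up ✗; dissolved oxygen up ✗; bird nesting decline ✓
(C) upstream dam release change — fails on conductivity up (predicts conductivity down, not conductivity up)
(D) agricultural runoff — surface temperature down ✓; water clarity down ✗; zooplankton density down ✗; conductivity up ✓; sediment load up ✗; dissolved oxygen up ✓; bird nesting decline ✗
(E) groundwater intrusion — surface temperature down ✓; water clarity down ✓; zooplankton density down ✓; conductivity up ✓; sediment load up ✗; dissolved oxygen up ✗; bird nesting decline ✗
(F) sediment plume from construction — surface temperature down ✓; water clarity down ✓; zooplankton density down ✗; conductivity up ✗; sediment load up ✗; dissolved oxygen up ✓; bird nesting decline ✗
No candidate is consistent with all observations.

none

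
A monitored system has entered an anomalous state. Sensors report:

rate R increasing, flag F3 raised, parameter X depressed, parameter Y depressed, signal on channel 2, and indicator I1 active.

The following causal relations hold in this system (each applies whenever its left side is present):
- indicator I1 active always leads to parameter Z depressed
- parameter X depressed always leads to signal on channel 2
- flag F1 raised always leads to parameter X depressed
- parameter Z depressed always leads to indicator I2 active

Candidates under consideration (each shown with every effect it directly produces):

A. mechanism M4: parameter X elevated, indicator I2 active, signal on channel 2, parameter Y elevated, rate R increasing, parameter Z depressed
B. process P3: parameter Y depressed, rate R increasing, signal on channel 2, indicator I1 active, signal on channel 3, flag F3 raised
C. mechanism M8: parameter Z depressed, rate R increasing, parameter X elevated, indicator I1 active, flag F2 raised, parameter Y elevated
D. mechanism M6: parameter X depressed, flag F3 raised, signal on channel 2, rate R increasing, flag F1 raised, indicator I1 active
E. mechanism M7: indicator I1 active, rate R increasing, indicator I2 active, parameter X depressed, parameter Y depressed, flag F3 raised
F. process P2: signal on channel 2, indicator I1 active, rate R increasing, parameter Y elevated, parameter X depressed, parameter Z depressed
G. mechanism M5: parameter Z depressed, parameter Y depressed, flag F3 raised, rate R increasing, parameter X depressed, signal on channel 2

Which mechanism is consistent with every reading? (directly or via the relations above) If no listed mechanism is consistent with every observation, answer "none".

Per-candidate check:
(A) mechanism M4 — rate R increasing match; flag F3 raised miss; parameter X depressed miss; parameter Y depressed miss; signal on channel 2 match; indicator I1 active miss
(B) process P3 — rate R increasing match; flag F3 raised match; parameter X depressed miss; parameter Y depressed match; signal on channel 2 match; indicator I1 active match
(C) mechanism M8 — fails on flag F3 raised, parameter X depressed, parameter Y depressed, signal on channel 2 (predicts parameter X elevated, not parameter X depressed; predicts parameter Y elevated, not parameter Y depressed)
(D) mechanism M6 — rate R increasing match; flag F3 raised match; parameter X depressed match; parameter Y depressed miss; signal on channel 2 match; indicator I1 active match
(E) mechanism M7 — rate R increasing match; flag F3 raised match; parameter X depressed match; parameter Y depressed match; signal on channel 2 match (by parameter X depressed → signal on channel 2); indicator I1 active match
(F) process P2 — rate R increasing match; flag F3 raised miss; parameter X depressed match; parameter Y depressed miss; signal on channel 2 match; indicator I1 active match
(G) mechanism M5 — rate R increasing match; flag F3 raised match; parameter X depressed match; parameter Y depressed match; signal on channel 2 match; indicator I1 active miss
(E) is the only candidate with no mismatches.

E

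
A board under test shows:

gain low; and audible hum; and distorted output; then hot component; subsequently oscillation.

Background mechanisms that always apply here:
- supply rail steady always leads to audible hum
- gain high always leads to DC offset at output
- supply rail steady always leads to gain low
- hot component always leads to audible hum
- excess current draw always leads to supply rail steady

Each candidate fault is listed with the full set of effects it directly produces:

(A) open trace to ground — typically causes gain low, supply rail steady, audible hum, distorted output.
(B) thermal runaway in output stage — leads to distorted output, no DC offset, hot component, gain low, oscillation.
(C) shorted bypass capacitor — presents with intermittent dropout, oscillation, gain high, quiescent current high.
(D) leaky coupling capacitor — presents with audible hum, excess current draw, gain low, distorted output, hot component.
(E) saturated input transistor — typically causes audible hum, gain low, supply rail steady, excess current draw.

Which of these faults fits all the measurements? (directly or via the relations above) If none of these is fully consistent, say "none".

B

Per-candidate check:
(A) open trace to ground — gain low ✓; audible hum ✓; distorted output ✓; hot component ✗; oscillation ✗
(B) thermal runaway in output stage — gain low ✓; audible hum ✓ (via hot component → audible hum); distorted output ✓; hot component ✓; oscillation ✓
(C) shorted bypass capacitor — gain low ✗; audible hum ✗; distorted output ✗; hot component ✗; oscillation ✓
(D) leaky coupling capacitor — gain low ✓; audible hum ✓; distorted output ✓; hot component ✓; oscillation ✗
(E) saturated input transistor — does not account for distorted output, hot component, oscillation
(B) alone accounts for all the evidence.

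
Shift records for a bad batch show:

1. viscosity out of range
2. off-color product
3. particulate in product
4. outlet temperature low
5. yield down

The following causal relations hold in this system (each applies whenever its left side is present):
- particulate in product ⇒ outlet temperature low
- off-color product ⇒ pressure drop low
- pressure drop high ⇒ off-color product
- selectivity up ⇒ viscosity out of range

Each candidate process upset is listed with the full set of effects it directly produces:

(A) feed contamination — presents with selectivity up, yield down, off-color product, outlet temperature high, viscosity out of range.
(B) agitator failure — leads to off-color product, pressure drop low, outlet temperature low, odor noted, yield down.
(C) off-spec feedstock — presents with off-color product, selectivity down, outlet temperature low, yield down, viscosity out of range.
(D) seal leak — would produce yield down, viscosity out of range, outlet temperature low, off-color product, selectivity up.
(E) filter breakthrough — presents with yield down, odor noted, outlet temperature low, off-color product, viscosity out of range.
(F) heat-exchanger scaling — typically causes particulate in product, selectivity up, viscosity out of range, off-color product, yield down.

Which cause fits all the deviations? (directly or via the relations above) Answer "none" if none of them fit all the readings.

F

For each candidate, compare predicted effects to what was observed:
(A) feed contamination — fails on particulate in product, outlet temperature low (predicts outlet temperature high, not outlet temperature low)
(B) agitator failure — viscosity out of range miss; off-color product match; particulate in product miss; outlet temperature low match; yield down match
(C) off-spec feedstock — viscosity out of range match; off-color product match; particulate in product miss; outlet temperature low match; yield down match
(D) seal leak — viscosity out of range match; off-color product match; particulate in product miss; outlet temperature low match; yield down match
(E) filter breakthrough — does not account for particulate in product
(F) heat-exchanger scaling — viscosity out of range match; off-color product match; particulate in product match; outlet temperature low match (via particulate in product → outlet temperature low); yield down match
(F) is the only candidate with no mismatches.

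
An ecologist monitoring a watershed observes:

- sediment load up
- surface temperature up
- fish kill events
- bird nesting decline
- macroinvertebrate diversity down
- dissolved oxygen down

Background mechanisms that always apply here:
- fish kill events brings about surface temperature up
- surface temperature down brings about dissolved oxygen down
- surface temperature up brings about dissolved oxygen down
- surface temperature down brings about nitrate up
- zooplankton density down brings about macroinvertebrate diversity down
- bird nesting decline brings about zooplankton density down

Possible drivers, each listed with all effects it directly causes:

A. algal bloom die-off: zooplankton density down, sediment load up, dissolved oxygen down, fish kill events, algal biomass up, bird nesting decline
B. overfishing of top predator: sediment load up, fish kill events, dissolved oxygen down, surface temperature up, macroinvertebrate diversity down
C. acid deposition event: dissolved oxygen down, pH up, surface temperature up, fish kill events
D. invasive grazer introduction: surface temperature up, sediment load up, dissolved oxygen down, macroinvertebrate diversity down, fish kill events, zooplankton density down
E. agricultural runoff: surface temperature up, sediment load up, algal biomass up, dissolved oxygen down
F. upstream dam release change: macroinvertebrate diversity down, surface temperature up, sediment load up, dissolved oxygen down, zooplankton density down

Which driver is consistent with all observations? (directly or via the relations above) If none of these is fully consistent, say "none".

A

Per-candidate check:
(A) algal bloom die-off — accounts for every observation (surface temperature up by fish kill events → surface temperature up)
(B) overfishing of top predator — does not account for bird nesting decline
(C) acid deposition event — does not account for sediment load up, bird nesting decline, macroinvertebrate diversity down
(D) invasive grazer introduction — sediment load up match; surface temperature up match; fish kill events match; bird nesting decline miss; macroinvertebrate diversity down match; dissolved oxygen down match
(E) agricultural runoff — does not account for fish kill events, bird nesting decline, macroinvertebrate diversity down
(F) upstream dam release change — does not account for fish kill events, bird nesting decline
Only (A) is consistent with every observation.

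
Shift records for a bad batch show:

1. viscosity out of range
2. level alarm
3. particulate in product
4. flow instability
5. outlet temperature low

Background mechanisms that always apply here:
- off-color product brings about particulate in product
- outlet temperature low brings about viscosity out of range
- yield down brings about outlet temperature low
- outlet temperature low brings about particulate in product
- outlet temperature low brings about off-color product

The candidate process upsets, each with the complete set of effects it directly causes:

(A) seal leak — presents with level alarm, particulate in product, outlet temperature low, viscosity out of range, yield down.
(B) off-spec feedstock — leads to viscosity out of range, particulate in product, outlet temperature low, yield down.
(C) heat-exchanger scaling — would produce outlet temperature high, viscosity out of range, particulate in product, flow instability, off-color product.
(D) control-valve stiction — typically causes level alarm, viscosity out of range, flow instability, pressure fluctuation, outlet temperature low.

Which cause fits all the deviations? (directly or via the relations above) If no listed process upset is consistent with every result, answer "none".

Checking each candidate against the observations:
(A) seal leak — viscosity out of range match; level alarm match; particulate in product match; flow instability miss; outlet temperature low match
(B) off-spec feedstock — does not account for level alarm, flow instability
(C) heat-exchanger scaling — viscosity out of range match; level alarm miss; particulate in product match; flow instability match; outlet temperature low miss
(D) control-valve stiction — accounts for every observation (particulate in product by outlet temperature low → particulate in product)
(D) alone accounts for all the evidence.

D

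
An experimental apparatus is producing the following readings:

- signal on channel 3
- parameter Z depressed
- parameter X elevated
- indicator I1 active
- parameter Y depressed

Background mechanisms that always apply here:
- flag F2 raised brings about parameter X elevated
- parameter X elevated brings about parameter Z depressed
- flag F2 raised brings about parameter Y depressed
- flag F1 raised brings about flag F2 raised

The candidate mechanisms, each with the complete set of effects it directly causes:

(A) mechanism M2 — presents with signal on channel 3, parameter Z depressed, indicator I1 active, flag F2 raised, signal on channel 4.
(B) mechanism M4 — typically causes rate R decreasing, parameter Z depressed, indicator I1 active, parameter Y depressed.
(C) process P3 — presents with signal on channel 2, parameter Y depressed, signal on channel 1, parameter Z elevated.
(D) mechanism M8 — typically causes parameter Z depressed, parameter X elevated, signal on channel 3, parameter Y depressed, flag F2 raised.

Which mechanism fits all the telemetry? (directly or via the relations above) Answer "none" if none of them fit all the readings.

A

Per-candidate check:
(A) mechanism M2 — signal on channel 3 match; parameter Z depressed match; parameter X elevated match (by flag F2 raised → parameter X elevated); indicator I1 active match; parameter Y depressed match (by flag F2 raised → parameter Y depressed)
(B) mechanism M4 — signal on channel 3 miss; parameter Z depressed match; parameter X elevated miss; indicator I1 active match; parameter Y depressed match
(C) process P3 — signal on channel 3 miss; parameter Z depressed miss; parameter X elevated miss; indicator I1 active miss; parameter Y depressed match
(D) mechanism M8 — does not account for indicator I1 active
(A) alone accounts for all the evidence.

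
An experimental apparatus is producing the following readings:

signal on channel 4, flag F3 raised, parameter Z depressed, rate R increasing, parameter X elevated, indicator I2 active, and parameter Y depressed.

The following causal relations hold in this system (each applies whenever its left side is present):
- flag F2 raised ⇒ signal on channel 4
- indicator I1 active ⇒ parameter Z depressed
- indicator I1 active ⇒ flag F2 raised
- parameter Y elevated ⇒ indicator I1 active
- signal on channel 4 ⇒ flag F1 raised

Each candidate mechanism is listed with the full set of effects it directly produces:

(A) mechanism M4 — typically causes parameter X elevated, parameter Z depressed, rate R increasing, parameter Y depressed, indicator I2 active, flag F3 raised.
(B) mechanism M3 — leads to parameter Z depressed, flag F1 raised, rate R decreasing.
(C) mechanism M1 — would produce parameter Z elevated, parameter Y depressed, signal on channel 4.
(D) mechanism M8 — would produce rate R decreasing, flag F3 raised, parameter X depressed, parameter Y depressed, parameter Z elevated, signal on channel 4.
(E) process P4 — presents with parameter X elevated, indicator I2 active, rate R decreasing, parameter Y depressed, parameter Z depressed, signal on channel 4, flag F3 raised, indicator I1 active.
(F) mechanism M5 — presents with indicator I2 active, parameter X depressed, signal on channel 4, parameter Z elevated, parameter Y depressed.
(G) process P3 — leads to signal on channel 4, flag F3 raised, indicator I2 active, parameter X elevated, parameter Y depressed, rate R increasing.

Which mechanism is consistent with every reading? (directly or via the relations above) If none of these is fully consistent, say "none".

Testing each hypothesis:
(A) mechanism M4 — signal on channel 4 ✗; flag F3 raised ✓; parameter Z depressed ✓; rate R increasing ✓; parameter X elevated ✓; indicator I2 active ✓; parameter Y depressed ✓
(B) mechanism M3 — signal on channel 4 ✗; flag F3 raised ✗; parameter Z depressed ✓; rate R increasing ✗; parameter X elevated ✗; indicator I2 active ✗; parameter Y depressed ✗
(C) mechanism M1 — signal on channel 4 ✓; flag F3 raised ✗; parameter Z depressed ✗; rate R increasing ✗; parameter X elevated ✗; indicator I2 active ✗; parameter Y depressed ✓
(D) mechanism M8 — signal on channel 4 ✓; flag F3 raised ✓; parameter Z depressed ✗; rate R increasing ✗; parameter X elevated ✗; indicator I2 active ✗; parameter Y depressed ✓
(E) process P4 — signal on channel 4 ✓; flag F3 raised ✓; parameter Z depressed ✓; rate R increasing ✗; parameter X elevated ✓; indicator I2 active ✓; parameter Y depressed ✓
(F) mechanism M5 — fails on flag F3 raised, parameter Z depressed, rate R increasing, parameter X elevated (predicts parameter Z elevated, not parameter Z depressed; predicts parameter X depressed, not parameter X elevated)
(G) process P3 — does not account for parameter Z depressed
None of the listed candidates fits everything.

none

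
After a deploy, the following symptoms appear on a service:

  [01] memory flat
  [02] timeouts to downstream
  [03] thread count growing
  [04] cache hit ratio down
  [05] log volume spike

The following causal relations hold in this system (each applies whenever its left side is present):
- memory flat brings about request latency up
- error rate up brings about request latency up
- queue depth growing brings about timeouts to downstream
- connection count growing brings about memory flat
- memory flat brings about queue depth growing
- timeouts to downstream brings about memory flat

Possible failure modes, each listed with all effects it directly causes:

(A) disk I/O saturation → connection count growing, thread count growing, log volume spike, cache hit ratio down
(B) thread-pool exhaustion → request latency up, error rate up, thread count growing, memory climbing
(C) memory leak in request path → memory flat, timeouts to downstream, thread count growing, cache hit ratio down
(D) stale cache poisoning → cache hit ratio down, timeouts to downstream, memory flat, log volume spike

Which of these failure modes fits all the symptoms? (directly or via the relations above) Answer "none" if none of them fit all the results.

A

For each candidate, compare predicted effects to what was observed:
(A) disk I/O saturation — memory flat ✓ (via connection count growing → memory flat); timeouts to downstream ✓ (via connection count growing → memory flat → queue depth growing → timeouts to downstream); thread count growing ✓; cache hit ratio down ✓; log volume spike ✓
(B) thread-pool exhaustion — fails on memory flat, timeouts to downstream, cache hit ratio down, log volume spike (predicts memory climbing, not memory flat)
(C) memory leak in request path — does not account for log volume spike
(D) stale cache poisoning — memory flat ✓; timeouts to downstream ✓; thread count growing ✗; cache hit ratio down ✓; log volume spike ✓
(A) alone accounts for all the evidence.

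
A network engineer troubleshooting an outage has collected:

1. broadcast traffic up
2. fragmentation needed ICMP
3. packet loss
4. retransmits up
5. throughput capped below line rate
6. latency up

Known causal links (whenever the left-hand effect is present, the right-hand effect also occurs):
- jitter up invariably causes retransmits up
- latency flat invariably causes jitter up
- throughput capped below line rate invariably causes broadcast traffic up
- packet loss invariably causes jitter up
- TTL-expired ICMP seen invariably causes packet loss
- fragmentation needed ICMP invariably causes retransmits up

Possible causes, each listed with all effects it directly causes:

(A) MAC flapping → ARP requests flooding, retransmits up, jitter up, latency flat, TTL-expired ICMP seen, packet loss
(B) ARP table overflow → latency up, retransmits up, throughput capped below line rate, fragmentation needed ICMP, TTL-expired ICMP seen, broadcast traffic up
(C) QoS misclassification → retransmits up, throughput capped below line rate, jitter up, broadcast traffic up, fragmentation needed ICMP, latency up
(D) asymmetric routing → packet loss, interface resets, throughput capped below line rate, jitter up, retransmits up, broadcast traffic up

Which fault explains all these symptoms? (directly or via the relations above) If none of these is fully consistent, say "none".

B

For each candidate, compare predicted effects to what was observed:
(A) MAC flapping — broadcast traffic up ✗; fragmentation needed ICMP ✗; packet loss ✓; retransmits up ✓; throughput capped below line rate ✗; latency up ✗
(B) ARP table overflow — broadcast traffic up ✓; fragmentation needed ICMP ✓; packet loss ✓ (through TTL-expired ICMP seen → packet loss); retransmits up ✓; throughput capped below line rate ✓; latency up ✓
(C) QoS misclassification — broadcast traffic up ✓; fragmentation needed ICMP ✓; packet loss ✗; retransmits up ✓; throughput capped below line rate ✓; latency up ✓
(D) asymmetric routing — broadcast traffic up ✓; fragmentation needed ICMP ✗; packet loss ✓; retransmits up ✓; throughput capped below line rate ✓; latency up ✗
(B) alone accounts for all the evidence.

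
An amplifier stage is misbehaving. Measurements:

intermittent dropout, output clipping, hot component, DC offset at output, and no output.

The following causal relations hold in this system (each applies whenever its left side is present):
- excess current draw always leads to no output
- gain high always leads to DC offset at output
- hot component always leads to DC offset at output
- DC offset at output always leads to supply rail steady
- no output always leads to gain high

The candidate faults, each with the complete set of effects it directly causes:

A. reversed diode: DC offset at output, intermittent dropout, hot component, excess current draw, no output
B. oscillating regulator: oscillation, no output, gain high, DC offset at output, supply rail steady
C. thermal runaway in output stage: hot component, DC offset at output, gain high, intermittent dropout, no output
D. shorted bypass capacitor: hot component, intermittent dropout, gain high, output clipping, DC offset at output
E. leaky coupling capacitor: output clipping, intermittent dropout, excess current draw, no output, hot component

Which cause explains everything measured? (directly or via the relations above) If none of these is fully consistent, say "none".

Checking each candidate against the observations:
(A) reversed diode — intermittent dropout ✓; output clipping ✗; hot component ✓; DC offset at output ✓; no output ✓
(B) oscillating regulator — does not account for intermittent dropout, output clipping, hot component
(C) thermal runaway in output stage — intermittent dropout ✓; output clipping ✗; hot component ✓; DC offset at output ✓; no output ✓
(D) shorted bypass capacitor — intermittent dropout ✓; output clipping ✓; hot component ✓; DC offset at output ✓; no output ✗
(E) leaky coupling capacitor — intermittent dropout ✓; output clipping ✓; hot component ✓; DC offset at output ✓ (via hot component → DC offset at output); no output ✓
Only (E) is consistent with every observation.

E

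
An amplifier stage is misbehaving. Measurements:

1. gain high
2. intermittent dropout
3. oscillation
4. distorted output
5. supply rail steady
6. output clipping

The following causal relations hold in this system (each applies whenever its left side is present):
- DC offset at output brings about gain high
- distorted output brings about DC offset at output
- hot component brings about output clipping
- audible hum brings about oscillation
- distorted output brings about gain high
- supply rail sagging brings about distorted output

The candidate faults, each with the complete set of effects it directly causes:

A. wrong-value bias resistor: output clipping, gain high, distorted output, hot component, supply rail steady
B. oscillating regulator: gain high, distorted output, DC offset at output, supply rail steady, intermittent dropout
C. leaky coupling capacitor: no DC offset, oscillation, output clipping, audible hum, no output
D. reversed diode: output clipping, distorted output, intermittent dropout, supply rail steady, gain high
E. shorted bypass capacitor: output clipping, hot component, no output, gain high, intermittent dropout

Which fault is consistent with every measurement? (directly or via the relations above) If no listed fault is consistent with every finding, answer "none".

Testing each hypothesis:
(A) wrong-value bias resistor — does not account for intermittent dropout, oscillation
(B) oscillating regulator — does not account for oscillation, output clipping
(C) leaky coupling capacitor — does not account for gain high, intermittent dropout, distorted output, supply rail steady
(D) reversed diode — does not account for oscillation
(E) shorted bypass capacitor — does not account for oscillation, distorted output, supply rail steady
None of the listed candidates fits everything.

none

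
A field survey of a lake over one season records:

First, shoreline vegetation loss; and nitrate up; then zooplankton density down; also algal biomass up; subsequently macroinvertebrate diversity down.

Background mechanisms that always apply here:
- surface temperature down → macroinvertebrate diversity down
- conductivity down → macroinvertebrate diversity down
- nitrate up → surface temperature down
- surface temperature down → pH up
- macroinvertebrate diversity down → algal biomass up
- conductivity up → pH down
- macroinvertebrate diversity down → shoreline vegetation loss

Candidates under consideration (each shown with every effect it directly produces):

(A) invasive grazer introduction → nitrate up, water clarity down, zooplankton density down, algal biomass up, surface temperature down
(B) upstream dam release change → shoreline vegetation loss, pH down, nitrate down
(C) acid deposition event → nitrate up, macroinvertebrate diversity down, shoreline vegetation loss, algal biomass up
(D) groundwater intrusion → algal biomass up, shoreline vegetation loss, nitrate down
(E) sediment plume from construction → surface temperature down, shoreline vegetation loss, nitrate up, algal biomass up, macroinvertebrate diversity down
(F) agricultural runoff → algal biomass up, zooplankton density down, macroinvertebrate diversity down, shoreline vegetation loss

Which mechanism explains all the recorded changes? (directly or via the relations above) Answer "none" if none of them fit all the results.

Per-candidate check:
(A) invasive grazer introduction — shoreline vegetation loss match (by surface temperature down → macroinvertebrate diversity down → shoreline vegetation loss); nitrate up match; zooplankton density down match; algal biomass up match; macroinvertebrate diversity down match (by surface temperature down → macroinvertebrate diversity down)
(B) upstream dam release change — shoreline vegetation loss match; nitrate up miss; zooplankton density down miss; algal biomass up miss; macroinvertebrate diversity down miss
(C) acid deposition event — shoreline vegetation loss match; nitrate up match; zooplankton density down miss; algal biomass up match; macroinvertebrate diversity down match
(D) groundwater intrusion — fails on nitrate up, zooplankton density down, macroinvertebrate diversity down (predicts nitrate down, not nitrate up)
(E) sediment plume from construction — does not account for zooplankton density down
(F) agricultural runoff — shoreline vegetation loss match; nitrate up miss; zooplankton density down match; algal biomass up match; macroinvertebrate diversity down match
(A) is the only candidate with no mismatches.

A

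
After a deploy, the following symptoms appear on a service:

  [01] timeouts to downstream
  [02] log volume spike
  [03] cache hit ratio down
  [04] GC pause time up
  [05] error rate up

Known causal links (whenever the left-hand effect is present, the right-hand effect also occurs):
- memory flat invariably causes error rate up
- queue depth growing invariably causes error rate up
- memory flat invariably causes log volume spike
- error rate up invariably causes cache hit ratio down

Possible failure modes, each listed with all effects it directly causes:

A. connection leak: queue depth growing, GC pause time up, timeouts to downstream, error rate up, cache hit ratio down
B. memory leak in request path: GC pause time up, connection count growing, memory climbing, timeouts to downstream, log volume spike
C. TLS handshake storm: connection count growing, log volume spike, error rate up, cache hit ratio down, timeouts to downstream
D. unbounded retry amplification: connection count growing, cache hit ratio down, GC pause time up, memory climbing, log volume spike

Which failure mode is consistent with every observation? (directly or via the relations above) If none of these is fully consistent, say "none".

For each candidate, compare predicted effects to what was observed:
(A) connection leak — timeouts to downstream +; log volume spike -; cache hit ratio down +; GC pause time up +; error rate up +
(B) memory leak in request path — does not account for cache hit ratio down, error rate up
(C) TLS handshake storm — timeouts to downstream +; log volume spike +; cache hit ratio down +; GC pause time up -; error rate up +
(D) unbounded retry amplification — timeouts to downstream -; log volume spike +; cache hit ratio down +; GC pause time up +; error rate up -
No candidate is consistent with all observations.

none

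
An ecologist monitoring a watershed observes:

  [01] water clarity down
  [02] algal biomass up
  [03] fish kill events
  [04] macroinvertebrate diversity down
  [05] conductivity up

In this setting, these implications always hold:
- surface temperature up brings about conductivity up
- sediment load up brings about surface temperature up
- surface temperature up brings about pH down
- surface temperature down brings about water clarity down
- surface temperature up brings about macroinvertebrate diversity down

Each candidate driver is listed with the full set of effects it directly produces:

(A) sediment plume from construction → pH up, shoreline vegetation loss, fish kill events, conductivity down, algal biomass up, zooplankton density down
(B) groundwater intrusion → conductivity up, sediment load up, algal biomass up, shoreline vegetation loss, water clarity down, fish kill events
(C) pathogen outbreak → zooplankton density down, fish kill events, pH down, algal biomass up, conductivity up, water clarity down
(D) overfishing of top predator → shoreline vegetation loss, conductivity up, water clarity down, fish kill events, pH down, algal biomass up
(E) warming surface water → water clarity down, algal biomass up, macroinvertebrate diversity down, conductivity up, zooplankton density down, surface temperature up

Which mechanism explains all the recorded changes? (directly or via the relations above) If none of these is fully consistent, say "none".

Per-candidate check:
(A) sediment plume from construction — water clarity down miss; algal biomass up match; fish kill events match; macroinvertebrate diversity down miss; conductivity up miss
(B) groundwater intrusion — accounts for every observation (macroinvertebrate diversity down by sediment load up → surface temperature up → macroinvertebrate diversity down)
(C) pathogen outbreak — water clarity down match; algal biomass up match; fish kill events match; macroinvertebrate diversity down miss; conductivity up match
(D) overfishing of top predator — does not account for macroinvertebrate diversity down
(E) warming surface water — water clarity down match; algal biomass up match; fish kill events miss; macroinvertebrate diversity down match; conductivity up match
(B) is the only candidate with no mismatches.

B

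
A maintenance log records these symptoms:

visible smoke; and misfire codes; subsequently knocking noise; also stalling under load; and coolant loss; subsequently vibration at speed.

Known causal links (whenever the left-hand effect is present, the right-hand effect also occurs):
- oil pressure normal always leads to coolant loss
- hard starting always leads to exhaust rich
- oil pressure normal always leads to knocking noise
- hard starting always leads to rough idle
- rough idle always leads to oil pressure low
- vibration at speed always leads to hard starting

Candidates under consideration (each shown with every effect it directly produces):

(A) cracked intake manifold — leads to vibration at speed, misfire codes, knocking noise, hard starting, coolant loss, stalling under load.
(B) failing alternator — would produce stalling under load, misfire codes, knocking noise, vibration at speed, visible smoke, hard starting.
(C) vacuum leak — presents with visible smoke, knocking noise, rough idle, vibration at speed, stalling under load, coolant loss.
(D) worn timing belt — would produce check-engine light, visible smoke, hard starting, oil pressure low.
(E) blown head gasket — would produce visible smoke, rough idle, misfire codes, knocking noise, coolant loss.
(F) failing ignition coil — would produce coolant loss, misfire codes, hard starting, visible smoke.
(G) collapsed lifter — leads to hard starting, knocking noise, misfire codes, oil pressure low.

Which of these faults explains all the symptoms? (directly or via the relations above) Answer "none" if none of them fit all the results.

none

Checking each candidate against the observations:
(A) cracked intake manifold — does not account for visible smoke
(B) failing alternator — does not account for coolant loss
(C) vacuum leak — visible smoke ✓; misfire codes ✗; knocking noise ✓; stalling under load ✓; coolant loss ✓; vibration at speed ✓
(D) worn timing belt — visible smoke ✓; misfire codes ✗; knocking noise ✗; stalling under load ✗; coolant loss ✗; vibration at speed ✗
(E) blown head gasket — visible smoke ✓; misfire codes ✓; knocking noise ✓; stalling under load ✗; coolant loss ✓; vibration at speed ✗
(F) failing ignition coil — visible smoke ✓; misfire codes ✓; knocking noise ✗; stalling under load ✗; coolant loss ✓; vibration at speed ✗
(G) collapsed lifter — visible smoke ✗; misfire codes ✓; knocking noise ✓; stalling under load ✗; coolant loss ✗; vibration at speed ✗
No candidate is consistent with all observations.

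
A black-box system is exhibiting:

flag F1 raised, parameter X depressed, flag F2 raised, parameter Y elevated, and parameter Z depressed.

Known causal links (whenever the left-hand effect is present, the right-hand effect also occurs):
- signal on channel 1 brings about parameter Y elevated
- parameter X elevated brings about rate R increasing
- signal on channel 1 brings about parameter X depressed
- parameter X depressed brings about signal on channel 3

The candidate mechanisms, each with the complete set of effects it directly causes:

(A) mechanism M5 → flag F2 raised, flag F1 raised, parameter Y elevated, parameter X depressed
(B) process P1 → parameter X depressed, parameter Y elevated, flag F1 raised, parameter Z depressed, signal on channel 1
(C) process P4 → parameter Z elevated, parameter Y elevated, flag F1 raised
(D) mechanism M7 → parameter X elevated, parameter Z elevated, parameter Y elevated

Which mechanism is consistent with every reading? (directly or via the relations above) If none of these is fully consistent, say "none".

none

Checking each candidate against the observations:
(A) mechanism M5 — flag F1 raised +; parameter X depressed +; flag F2 raised +; parameter Y elevated +; parameter Z depressed -
(B) process P1 — does not account for flag F2 raised
(C) process P4 — flag F1 raised +; parameter X depressed -; flag F2 raised -; parameter Y elevated +; parameter Z depressed -
(D) mechanism M7 — flag F1 raised -; parameter X depressed -; flag F2 raised -; parameter Y elevated +; parameter Z depressed -
No candidate is consistent with all observations.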